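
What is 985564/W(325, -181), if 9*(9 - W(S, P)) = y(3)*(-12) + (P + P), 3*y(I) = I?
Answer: 8870076/455 ≈ 19495.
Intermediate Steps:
y(I) = I/3
W(S, P) = 31/3 - 2*P/9 (W(S, P) = 9 - (((1/3)*3)*(-12) + (P + P))/9 = 9 - (1*(-12) + 2*P)/9 = 9 - (-12 + 2*P)/9 = 9 + (4/3 - 2*P/9) = 31/3 - 2*P/9)
985564/W(325, -181) = 985564/(31/3 - 2/9*(-181)) = 985564/(31/3 + 362/9) = 985564/(455/9) = 985564*(9/455) = 8870076/455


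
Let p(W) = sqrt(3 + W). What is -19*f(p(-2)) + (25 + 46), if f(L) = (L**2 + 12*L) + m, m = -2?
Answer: -138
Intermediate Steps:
f(L) = -2 + L**2 + 12*L (f(L) = (L**2 + 12*L) - 2 = -2 + L**2 + 12*L)
-19*f(p(-2)) + (25 + 46) = -19*(-2 + (sqrt(3 - 2))**2 + 12*sqrt(3 - 2)) + (25 + 46) = -19*(-2 + (sqrt(1))**2 + 12*sqrt(1)) + 71 = -19*(-2 + 1**2 + 12*1) + 71 = -19*(-2 + 1 + 12) + 71 = -19*11 + 71 = -209 + 71 = -138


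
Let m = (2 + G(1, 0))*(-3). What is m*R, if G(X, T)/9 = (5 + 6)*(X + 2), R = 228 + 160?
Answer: -348036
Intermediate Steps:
R = 388
G(X, T) = 198 + 99*X (G(X, T) = 9*((5 + 6)*(X + 2)) = 9*(11*(2 + X)) = 9*(22 + 11*X) = 198 + 99*X)
m = -897 (m = (2 + (198 + 99*1))*(-3) = (2 + (198 + 99))*(-3) = (2 + 297)*(-3) = 299*(-3) = -897)
m*R = -897*388 = -348036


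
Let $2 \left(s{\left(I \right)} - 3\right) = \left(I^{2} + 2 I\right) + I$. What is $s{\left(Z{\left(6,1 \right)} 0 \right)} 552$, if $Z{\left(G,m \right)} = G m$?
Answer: $1656$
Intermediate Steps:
$s{\left(I \right)} = 3 + \frac{I^{2}}{2} + \frac{3 I}{2}$ ($s{\left(I \right)} = 3 + \frac{\left(I^{2} + 2 I\right) + I}{2} = 3 + \frac{I^{2} + 3 I}{2} = 3 + \left(\frac{I^{2}}{2} + \frac{3 I}{2}\right) = 3 + \frac{I^{2}}{2} + \frac{3 I}{2}$)
$s{\left(Z{\left(6,1 \right)} 0 \right)} 552 = \left(3 + \frac{\left(6 \cdot 1 \cdot 0\right)^{2}}{2} + \frac{3 \cdot 6 \cdot 1 \cdot 0}{2}\right) 552 = \left(3 + \frac{\left(6 \cdot 0\right)^{2}}{2} + \frac{3 \cdot 6 \cdot 0}{2}\right) 552 = \left(3 + \frac{0^{2}}{2} + \frac{3}{2} \cdot 0\right) 552 = \left(3 + \frac{1}{2} \cdot 0 + 0\right) 552 = \left(3 + 0 + 0\right) 552 = 3 \cdot 552 = 1656$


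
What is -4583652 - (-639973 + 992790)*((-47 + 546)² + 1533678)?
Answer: -628964040395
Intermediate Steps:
-4583652 - (-639973 + 992790)*((-47 + 546)² + 1533678) = -4583652 - 352817*(499² + 1533678) = -4583652 - 352817*(249001 + 1533678) = -4583652 - 352817*1782679 = -4583652 - 1*628959456743 = -4583652 - 628959456743 = -628964040395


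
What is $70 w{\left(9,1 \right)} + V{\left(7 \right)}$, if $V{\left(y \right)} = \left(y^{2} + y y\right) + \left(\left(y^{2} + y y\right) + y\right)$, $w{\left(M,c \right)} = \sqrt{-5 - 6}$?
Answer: $203 + 70 i \sqrt{11} \approx 203.0 + 232.16 i$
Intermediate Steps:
$w{\left(M,c \right)} = i \sqrt{11}$ ($w{\left(M,c \right)} = \sqrt{-11} = i \sqrt{11}$)
$V{\left(y \right)} = y + 4 y^{2}$ ($V{\left(y \right)} = \left(y^{2} + y^{2}\right) + \left(\left(y^{2} + y^{2}\right) + y\right) = 2 y^{2} + \left(2 y^{2} + y\right) = 2 y^{2} + \left(y + 2 y^{2}\right) = y + 4 y^{2}$)
$70 w{\left(9,1 \right)} + V{\left(7 \right)} = 70 i \sqrt{11} + 7 \left(1 + 4 \cdot 7\right) = 70 i \sqrt{11} + 7 \left(1 + 28\right) = 70 i \sqrt{11} + 7 \cdot 29 = 70 i \sqrt{11} + 203 = 203 + 70 i \sqrt{11}$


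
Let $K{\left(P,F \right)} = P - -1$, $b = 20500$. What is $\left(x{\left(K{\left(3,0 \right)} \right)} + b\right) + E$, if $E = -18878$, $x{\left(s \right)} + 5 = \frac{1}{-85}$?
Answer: $\frac{137444}{85} \approx 1617.0$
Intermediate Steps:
$K{\left(P,F \right)} = 1 + P$ ($K{\left(P,F \right)} = P + 1 = 1 + P$)
$x{\left(s \right)} = - \frac{426}{85}$ ($x{\left(s \right)} = -5 + \frac{1}{-85} = -5 - \frac{1}{85} = - \frac{426}{85}$)
$\left(x{\left(K{\left(3,0 \right)} \right)} + b\right) + E = \left(- \frac{426}{85} + 20500\right) - 18878 = \frac{1742074}{85} - 18878 = \frac{137444}{85}$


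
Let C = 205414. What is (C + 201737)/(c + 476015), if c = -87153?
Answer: 407151/388862 ≈ 1.0470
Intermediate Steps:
(C + 201737)/(c + 476015) = (205414 + 201737)/(-87153 + 476015) = 407151/388862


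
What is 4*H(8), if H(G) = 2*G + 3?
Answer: 76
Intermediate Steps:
H(G) = 3 + 2*G
4*H(8) = 4*(3 + 2*8) = 4*(3 + 16) = 4*19 = 76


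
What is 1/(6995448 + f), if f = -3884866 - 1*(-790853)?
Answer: 1/3901435 ≈ 2.5632e-7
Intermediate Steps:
f = -3094013 (f = -3884866 + 790853 = -3094013)
1/(6995448 + f) = 1/(6995448 - 3094013) = 1/3901435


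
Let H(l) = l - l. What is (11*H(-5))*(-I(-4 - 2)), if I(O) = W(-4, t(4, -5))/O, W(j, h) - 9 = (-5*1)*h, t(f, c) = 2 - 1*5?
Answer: 0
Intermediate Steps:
t(f, c) = -3 (t(f, c) = 2 - 5 = -3)
H(l) = 0
W(j, h) = 9 - 5*h (W(j, h) = 9 + (-5*1)*h = 9 - 5*h)
I(O) = 24/O (I(O) = (9 - 5*(-3))/O = (9 + 15)/O = 24/O)
(11*H(-5))*(-I(-4 - 2)) = (11*0)*(-24/(-4 - 2)) = 0*(-24/(-6)) = 0*(-24*(-1)/6) = 0*(-1*(-4)) = 0*4 = 0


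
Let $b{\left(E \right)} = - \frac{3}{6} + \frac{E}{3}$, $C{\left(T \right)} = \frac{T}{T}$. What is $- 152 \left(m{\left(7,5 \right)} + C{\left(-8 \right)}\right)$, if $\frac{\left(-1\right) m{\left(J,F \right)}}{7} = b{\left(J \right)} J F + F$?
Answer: $\frac{220324}{3} \approx 73441.0$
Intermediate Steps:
$C{\left(T \right)} = 1$
$b{\left(E \right)} = - \frac{1}{2} + \frac{E}{3}$ ($b{\left(E \right)} = \left(-3\right) \frac{1}{6} + E \frac{1}{3} = - \frac{1}{2} + \frac{E}{3}$)
$m{\left(J,F \right)} = - 7 F - 7 F J \left(- \frac{1}{2} + \frac{J}{3}\right)$ ($m{\left(J,F \right)} = - 7 \left(\left(- \frac{1}{2} + \frac{J}{3}\right) J F + F\right) = - 7 \left(J \left(- \frac{1}{2} + \frac{J}{3}\right) F + F\right) = - 7 \left(F J \left(- \frac{1}{2} + \frac{J}{3}\right) + F\right) = - 7 \left(F + F J \left(- \frac{1}{2} + \frac{J}{3}\right)\right) = - 7 F - 7 F J \left(- \frac{1}{2} + \frac{J}{3}\right)$)
$- 152 \left(m{\left(7,5 \right)} + C{\left(-8 \right)}\right) = - 152 \left(\left(- \frac{7}{6}\right) 5 \left(6 + 7 \left(-3 + 2 \cdot 7\right)\right) + 1\right) = - 152 \left(\left(- \frac{7}{6}\right) 5 \left(6 + 7 \left(-3 + 14\right)\right) + 1\right) = - 152 \left(\left(- \frac{7}{6}\right) 5 \left(6 + 7 \cdot 11\right) + 1\right) = - 152 \left(\left(- \frac{7}{6}\right) 5 \left(6 + 77\right) + 1\right) = - 152 \left(\left(- \frac{7}{6}\right) 5 \cdot 83 + 1\right) = - 152 \left(- \frac{2905}{6} + 1\right) = \left(-152\right) \left(- \frac{2899}{6}\right) = \frac{220324}{3}$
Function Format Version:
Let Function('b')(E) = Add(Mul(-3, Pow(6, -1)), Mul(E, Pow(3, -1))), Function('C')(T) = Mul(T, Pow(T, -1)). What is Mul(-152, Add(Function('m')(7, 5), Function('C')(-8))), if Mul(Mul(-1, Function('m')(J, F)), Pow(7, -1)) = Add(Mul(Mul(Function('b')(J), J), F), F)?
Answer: Rational(220324, 3) ≈ 73441.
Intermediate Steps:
Function('C')(T) = 1
Function('b')(E) = Add(Rational(-1, 2), Mul(Rational(1, 3), E)) (Function('b')(E) = Add(Mul(-3, Rational(1, 6)), Mul(E, Rational(1, 3))) = Add(Rational(-1, 2), Mul(Rational(1, 3), E)))
Function('m')(J, F) = Add(Mul(-7, F), Mul(-7, F, J, Add(Rational(-1, 2), Mul(Rational(1, 3), J)))) (Function('m')(J, F) = Mul(-7, Add(Mul(Mul(Add(Rational(-1, 2), Mul(Rational(1, 3), J)), J), F), F)) = Mul(-7, Add(Mul(Mul(J, Add(Rational(-1, 2), Mul(Rational(1, 3), J))), F), F)) = Mul(-7, Add(Mul(F, J, Add(Rational(-1, 2), Mul(Rational(1, 3), J))), F)) = Mul(-7, Add(F, Mul(F, J, Add(Rational(-1, 2), Mul(Rational(1, 3), J))))) = Add(Mul(-7, F), Mul(-7, F, J, Add(Rational(-1, 2), Mul(Rational(1, 3), J)))))
Mul(-152, Add(Function('m')(7, 5), Function('C')(-8))) = Mul(-152, Add(Mul(Rational(-7, 6), 5, Add(6, Mul(7, Add(-3, Mul(2, 7))))), 1)) = Mul(-152, Add(Mul(Rational(-7, 6), 5, Add(6, Mul(7, Add(-3, 14)))), 1)) = Mul(-152, Add(Mul(Rational(-7, 6), 5, Add(6, Mul(7, 11))), 1)) = Mul(-152, Add(Mul(Rational(-7, 6), 5, Add(6, 77)), 1)) = Mul(-152, Add(Mul(Rational(-7, 6), 5, 83), 1)) = Mul(-152, Add(Rational(-2905, 6), 1)) = Mul(-152, Rational(-2899, 6)) = Rational(220324, 3)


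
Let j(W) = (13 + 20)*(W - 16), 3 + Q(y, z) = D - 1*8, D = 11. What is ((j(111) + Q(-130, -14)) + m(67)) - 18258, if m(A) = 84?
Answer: -15039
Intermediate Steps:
Q(y, z) = 0 (Q(y, z) = -3 + (11 - 1*8) = -3 + (11 - 8) = -3 + 3 = 0)
j(W) = -528 + 33*W (j(W) = 33*(-16 + W) = -528 + 33*W)
((j(111) + Q(-130, -14)) + m(67)) - 18258 = (((-528 + 33*111) + 0) + 84) - 18258 = (((-528 + 3663) + 0) + 84) - 18258 = ((3135 + 0) + 84) - 18258 = (3135 + 84) - 18258 = 3219 - 18258 = -15039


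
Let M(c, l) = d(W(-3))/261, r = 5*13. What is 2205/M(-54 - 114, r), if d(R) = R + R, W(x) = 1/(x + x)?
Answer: -1726515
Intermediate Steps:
W(x) = 1/(2*x)
r = 65
d(R) = 2*R
M(c, l) = -1/783 (M(c, l) = (2*((1/2)/(-3)))/261 = (2*((1/2)*(-1/3)))*(1/261) = (2*(-1/6))*(1/261) = -1/3*1/261 = -1/783)
2205/M(-54 - 114, r) = 2205/(-1/783) = 2205*(-783) = -1726515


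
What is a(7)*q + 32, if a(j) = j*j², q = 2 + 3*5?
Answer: 5863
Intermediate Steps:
q = 17 (q = 2 + 15 = 17)
a(j) = j³
a(7)*q + 32 = 7³*17 + 32 = 343*17 + 32 = 5831 + 32 = 5863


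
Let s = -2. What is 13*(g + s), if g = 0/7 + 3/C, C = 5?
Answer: -91/5 ≈ -18.200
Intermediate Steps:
g = ⅗ (g = 0/7 + 3/5 = 0*(⅐) + 3*(⅕) = 0 + ⅗ = ⅗ ≈ 0.60000)
13*(g + s) = 13*(⅗ - 2) = 13*(-7/5) = -91/5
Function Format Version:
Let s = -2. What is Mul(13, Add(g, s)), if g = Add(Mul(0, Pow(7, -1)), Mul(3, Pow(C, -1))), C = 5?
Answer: Rational(-91, 5) ≈ -18.200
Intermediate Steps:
g = Rational(3, 5) (g = Add(Mul(0, Pow(7, -1)), Mul(3, Pow(5, -1))) = Add(Mul(0, Rational(1, 7)), Mul(3, Rational(1, 5))) = Add(0, Rational(3, 5)) = Rational(3, 5) ≈ 0.60000)
Mul(13, Add(g, s)) = Mul(13, Add(Rational(3, 5), -2)) = Mul(13, Rational(-7, 5)) = Rational(-91, 5)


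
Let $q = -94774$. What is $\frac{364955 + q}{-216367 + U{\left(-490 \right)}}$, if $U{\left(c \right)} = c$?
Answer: $- \frac{270181}{216857} \approx -1.2459$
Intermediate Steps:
$\frac{364955 + q}{-216367 + U{\left(-490 \right)}} = \frac{364955 - 94774}{-216367 - 490} = \frac{270181}{-216857} = 270181 \left(- \frac{1}{216857}\right) = - \frac{270181}{216857}$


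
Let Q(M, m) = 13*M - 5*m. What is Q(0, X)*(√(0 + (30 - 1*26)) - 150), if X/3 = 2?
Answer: 4440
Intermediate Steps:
X = 6 (X = 3*2 = 6)
Q(M, m) = -5*m + 13*M
Q(0, X)*(√(0 + (30 - 1*26)) - 150) = (-5*6 + 13*0)*(√(0 + (30 - 1*26)) - 150) = (-30 + 0)*(√(0 + (30 - 26)) - 150) = -30*(√(0 + 4) - 150) = -30*(√4 - 150) = -30*(2 - 150) = -30*(-148) = 4440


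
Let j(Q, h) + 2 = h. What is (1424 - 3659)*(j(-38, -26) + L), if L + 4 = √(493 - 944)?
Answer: 71520 - 2235*I*√451 ≈ 71520.0 - 47464.0*I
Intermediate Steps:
j(Q, h) = -2 + h
L = -4 + I*√451 (L = -4 + √(493 - 944) = -4 + √(-451) = -4 + I*√451 ≈ -4.0 + 21.237*I)
(1424 - 3659)*(j(-38, -26) + L) = (1424 - 3659)*((-2 - 26) + (-4 + I*√451)) = -2235*(-28 + (-4 + I*√451)) = -2235*(-32 + I*√451) = 71520 - 2235*I*√451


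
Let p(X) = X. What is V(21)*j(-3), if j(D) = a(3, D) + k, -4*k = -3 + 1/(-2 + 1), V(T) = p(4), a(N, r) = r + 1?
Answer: -4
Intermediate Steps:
a(N, r) = 1 + r
V(T) = 4
k = 1 (k = -(-3 + 1/(-2 + 1))/4 = -(-3 + 1/(-1))/4 = -(-3 - 1)/4 = -1/4*(-4) = 1)
j(D) = 2 + D (j(D) = (1 + D) + 1 = 2 + D)
V(21)*j(-3) = 4*(2 - 3) = 4*(-1) = -4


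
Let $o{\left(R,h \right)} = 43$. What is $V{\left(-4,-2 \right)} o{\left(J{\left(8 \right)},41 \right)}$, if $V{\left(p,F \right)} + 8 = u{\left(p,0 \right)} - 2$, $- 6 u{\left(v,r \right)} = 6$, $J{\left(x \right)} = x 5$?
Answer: $-473$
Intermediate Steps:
$J{\left(x \right)} = 5 x$
$u{\left(v,r \right)} = -1$ ($u{\left(v,r \right)} = \left(- \frac{1}{6}\right) 6 = -1$)
$V{\left(p,F \right)} = -11$ ($V{\left(p,F \right)} = -8 - 3 = -11$)
$V{\left(-4,-2 \right)} o{\left(J{\left(8 \right)},41 \right)} = \left(-11\right) 43 = -473$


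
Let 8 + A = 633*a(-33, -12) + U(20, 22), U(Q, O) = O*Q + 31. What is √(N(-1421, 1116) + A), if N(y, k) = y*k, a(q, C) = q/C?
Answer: I*√6334529/2 ≈ 1258.4*I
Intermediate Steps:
U(Q, O) = 31 + O*Q
A = 8815/4 (A = -8 + (633*(-33/(-12)) + (31 + 22*20)) = -8 + (633*(-33*(-1/12)) + (31 + 440)) = -8 + (633*(11/4) + 471) = -8 + (6963/4 + 471) = -8 + 8847/4 = 8815/4 ≈ 2203.8)
N(y, k) = k*y
√(N(-1421, 1116) + A) = √(1116*(-1421) + 8815/4) = √(-1585836 + 8815/4) = √(-6334529/4) = I*√6334529/2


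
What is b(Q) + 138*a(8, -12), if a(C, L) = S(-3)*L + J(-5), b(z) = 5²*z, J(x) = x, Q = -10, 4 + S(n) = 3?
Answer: 716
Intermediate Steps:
S(n) = -1 (S(n) = -4 + 3 = -1)
b(z) = 25*z
a(C, L) = -5 - L (a(C, L) = -L - 5 = -5 - L)
b(Q) + 138*a(8, -12) = 25*(-10) + 138*(-5 - 1*(-12)) = -250 + 138*(-5 + 12) = -250 + 138*7 = -250 + 966 = 716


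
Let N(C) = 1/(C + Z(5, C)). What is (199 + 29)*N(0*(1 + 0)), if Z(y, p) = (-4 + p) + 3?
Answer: -228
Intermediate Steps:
Z(y, p) = -1 + p
N(C) = 1/(-1 + 2*C) (N(C) = 1/(C + (-1 + C)) = 1/(-1 + 2*C))
(199 + 29)*N(0*(1 + 0)) = (199 + 29)/(-1 + 2*(0*(1 + 0))) = 228/(-1 + 2*(0*1)) = 228/(-1 + 2*0) = 228/(-1 + 0) = 228/(-1) = 228*(-1) = -228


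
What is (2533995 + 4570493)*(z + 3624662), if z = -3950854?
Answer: -2317427149696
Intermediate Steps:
(2533995 + 4570493)*(z + 3624662) = (2533995 + 4570493)*(-3950854 + 3624662) = 7104488*(-326192) = -2317427149696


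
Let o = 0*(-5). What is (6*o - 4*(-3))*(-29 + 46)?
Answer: 204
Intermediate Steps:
o = 0
(6*o - 4*(-3))*(-29 + 46) = (6*0 - 4*(-3))*(-29 + 46) = (0 + 12)*17 = 12*17 = 204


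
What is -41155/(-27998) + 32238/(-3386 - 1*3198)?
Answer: -157908751/46084708 ≈ -3.4265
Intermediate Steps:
-41155/(-27998) + 32238/(-3386 - 1*3198) = -41155*(-1/27998) + 32238/(-3386 - 3198) = 41155/27998 + 32238/(-6584) = 41155/27998 + 32238*(-1/6584) = 41155/27998 - 16119/3292 = -157908751/46084708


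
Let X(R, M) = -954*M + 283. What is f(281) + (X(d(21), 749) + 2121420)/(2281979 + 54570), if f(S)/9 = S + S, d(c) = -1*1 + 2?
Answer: 11819671999/2336549 ≈ 5058.6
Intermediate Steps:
d(c) = 1 (d(c) = -1 + 2 = 1)
X(R, M) = 283 - 954*M
f(S) = 18*S (f(S) = 9*(S + S) = 9*(2*S) = 18*S)
f(281) + (X(d(21), 749) + 2121420)/(2281979 + 54570) = 18*281 + ((283 - 954*749) + 2121420)/(2281979 + 54570) = 5058 + ((283 - 714546) + 2121420)/2336549 = 5058 + (-714263 + 2121420)*(1/2336549) = 5058 + 1407157*(1/2336549) = 5058 + 1407157/2336549 = 11819671999/2336549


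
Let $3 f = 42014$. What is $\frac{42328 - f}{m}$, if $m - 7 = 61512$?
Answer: $\frac{84970}{184557} \approx 0.4604$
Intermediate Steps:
$m = 61519$ ($m = 7 + 61512 = 61519$)
$f = \frac{42014}{3}$ ($f = \frac{1}{3} \cdot 42014 = \frac{42014}{3} \approx 14005.0$)
$\frac{42328 - f}{m} = \frac{42328 - \frac{42014}{3}}{61519} = \left(42328 - \frac{42014}{3}\right) \frac{1}{61519} = \frac{84970}{3} \cdot \frac{1}{61519} = \frac{84970}{184557}$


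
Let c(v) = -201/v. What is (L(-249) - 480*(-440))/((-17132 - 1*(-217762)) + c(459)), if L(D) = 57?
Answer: 32322321/30696323 ≈ 1.0530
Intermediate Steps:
(L(-249) - 480*(-440))/((-17132 - 1*(-217762)) + c(459)) = (57 - 480*(-440))/((-17132 - 1*(-217762)) - 201/459) = (57 + 211200)/((-17132 + 217762) - 201*1/459) = 211257/(200630 - 67/153) = 211257/(30696323/153) = 211257*(153/30696323) = 32322321/30696323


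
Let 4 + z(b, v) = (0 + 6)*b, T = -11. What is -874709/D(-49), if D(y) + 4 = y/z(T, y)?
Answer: 795190/3 ≈ 2.6506e+5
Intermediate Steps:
z(b, v) = -4 + 6*b (z(b, v) = -4 + (0 + 6)*b = -4 + 6*b)
D(y) = -4 - y/70 (D(y) = -4 + y/(-4 + 6*(-11)) = -4 + y/(-4 - 66) = -4 + y/(-70) = -4 + y*(-1/70) = -4 - y/70)
-874709/D(-49) = -874709/(-4 - 1/70*(-49)) = -874709/(-4 + 7/10) = -874709/(-33/10) = -874709*(-10/33) = 795190/3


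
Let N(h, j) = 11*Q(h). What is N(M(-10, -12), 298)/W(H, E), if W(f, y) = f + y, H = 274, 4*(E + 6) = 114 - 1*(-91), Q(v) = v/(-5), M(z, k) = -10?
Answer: 88/1277 ≈ 0.068912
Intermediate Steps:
Q(v) = -v/5 (Q(v) = v*(-⅕) = -v/5)
N(h, j) = -11*h/5 (N(h, j) = 11*(-h/5) = -11*h/5)
E = 181/4 (E = -6 + (114 - 1*(-91))/4 = -6 + (114 + 91)/4 = -6 + (¼)*205 = -6 + 205/4 = 181/4 ≈ 45.250)
N(M(-10, -12), 298)/W(H, E) = (-11/5*(-10))/(274 + 181/4) = 22/(1277/4) = 22*(4/1277) = 88/1277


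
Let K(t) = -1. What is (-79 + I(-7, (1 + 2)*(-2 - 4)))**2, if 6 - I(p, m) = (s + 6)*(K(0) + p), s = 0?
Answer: 625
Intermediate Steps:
I(p, m) = 12 - 6*p (I(p, m) = 6 - (0 + 6)*(-1 + p) = 6 - 6*(-1 + p) = 6 - (-6 + 6*p) = 6 + (6 - 6*p) = 12 - 6*p)
(-79 + I(-7, (1 + 2)*(-2 - 4)))**2 = (-79 + (12 - 6*(-7)))**2 = (-79 + (12 + 42))**2 = (-79 + 54)**2 = (-25)**2 = 625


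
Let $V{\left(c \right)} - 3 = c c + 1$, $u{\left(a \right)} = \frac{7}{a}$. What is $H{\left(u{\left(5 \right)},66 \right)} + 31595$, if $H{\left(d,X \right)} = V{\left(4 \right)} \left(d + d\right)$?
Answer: $31651$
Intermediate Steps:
$V{\left(c \right)} = 4 + c^{2}$ ($V{\left(c \right)} = 3 + \left(c c + 1\right) = 3 + \left(c^{2} + 1\right) = 3 + \left(1 + c^{2}\right) = 4 + c^{2}$)
$H{\left(d,X \right)} = 40 d$ ($H{\left(d,X \right)} = \left(4 + 4^{2}\right) \left(d + d\right) = \left(4 + 16\right) 2 d = 20 \cdot 2 d = 40 d$)
$H{\left(u{\left(5 \right)},66 \right)} + 31595 = 40 \cdot \frac{7}{5} + 31595 = 56 + 31595 = 31651$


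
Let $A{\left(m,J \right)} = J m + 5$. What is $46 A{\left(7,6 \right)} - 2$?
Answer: $2160$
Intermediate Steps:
$A{\left(m,J \right)} = 5 + J m$
$46 A{\left(7,6 \right)} - 2 = 46 \left(5 + 6 \cdot 7\right) - 2 = 46 \left(5 + 42\right) - 2 = 46 \cdot 47 - 2 = 2162 - 2 = 2160$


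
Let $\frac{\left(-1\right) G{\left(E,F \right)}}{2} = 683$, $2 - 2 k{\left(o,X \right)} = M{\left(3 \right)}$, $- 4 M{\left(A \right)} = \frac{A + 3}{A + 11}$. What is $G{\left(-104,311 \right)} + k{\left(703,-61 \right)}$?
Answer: $- \frac{76437}{56} \approx -1364.9$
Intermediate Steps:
$M{\left(A \right)} = - \frac{3 + A}{4 \left(11 + A\right)}$ ($M{\left(A \right)} = - \frac{\left(A + 3\right) \frac{1}{A + 11}}{4} = - \frac{\left(3 + A\right) \frac{1}{11 + A}}{4} = - \frac{\frac{1}{11 + A} \left(3 + A\right)}{4} = - \frac{3 + A}{4 \left(11 + A\right)}$)
$k{\left(o,X \right)} = \frac{59}{56}$ ($k{\left(o,X \right)} = 1 - \frac{\frac{1}{4} \frac{1}{11 + 3} \left(-3 - 3\right)}{2} = 1 - \frac{\frac{1}{4} \cdot \frac{1}{14} \left(-3 - 3\right)}{2} = 1 - \frac{\frac{1}{4} \cdot \frac{1}{14} \left(-6\right)}{2} = 1 - - \frac{3}{56} = 1 + \frac{3}{56} = \frac{59}{56}$)
$G{\left(E,F \right)} = -1366$ ($G{\left(E,F \right)} = \left(-2\right) 683 = -1366$)
$G{\left(-104,311 \right)} + k{\left(703,-61 \right)} = -1366 + \frac{59}{56} = - \frac{76437}{56}$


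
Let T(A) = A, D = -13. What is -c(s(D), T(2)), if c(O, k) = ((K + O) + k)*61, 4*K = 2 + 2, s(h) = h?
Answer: 610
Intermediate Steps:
K = 1 (K = (2 + 2)/4 = (¼)*4 = 1)
c(O, k) = 61 + 61*O + 61*k (c(O, k) = ((1 + O) + k)*61 = (1 + O + k)*61 = 61 + 61*O + 61*k)
-c(s(D), T(2)) = -(61 + 61*(-13) + 61*2) = -(61 - 793 + 122) = -1*(-610) = 610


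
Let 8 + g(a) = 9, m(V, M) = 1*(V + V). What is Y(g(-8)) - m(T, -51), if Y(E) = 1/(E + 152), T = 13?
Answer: -3977/153 ≈ -25.993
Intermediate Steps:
m(V, M) = 2*V (m(V, M) = 1*(2*V) = 2*V)
g(a) = 1 (g(a) = -8 + 9 = 1)
Y(E) = 1/(152 + E)
Y(g(-8)) - m(T, -51) = 1/(152 + 1) - 2*13 = 1/153 - 1*26 = 1/153 - 26 = -3977/153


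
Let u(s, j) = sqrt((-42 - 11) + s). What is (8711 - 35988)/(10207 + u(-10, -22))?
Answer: -278416339/104182912 + 81831*I*sqrt(7)/104182912 ≈ -2.6724 + 0.0020781*I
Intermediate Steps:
u(s, j) = sqrt(-53 + s)
(8711 - 35988)/(10207 + u(-10, -22)) = (8711 - 35988)/(10207 + sqrt(-53 - 10)) = -27277/(10207 + sqrt(-63)) = -27277/(10207 + 3*I*sqrt(7))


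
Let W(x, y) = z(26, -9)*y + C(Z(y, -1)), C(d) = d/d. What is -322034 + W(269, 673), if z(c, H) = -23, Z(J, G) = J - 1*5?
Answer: -337512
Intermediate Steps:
Z(J, G) = -5 + J (Z(J, G) = J - 5 = -5 + J)
C(d) = 1
W(x, y) = 1 - 23*y (W(x, y) = -23*y + 1 = 1 - 23*y)
-322034 + W(269, 673) = -322034 + (1 - 23*673) = -322034 + (1 - 15479) = -322034 - 15478 = -337512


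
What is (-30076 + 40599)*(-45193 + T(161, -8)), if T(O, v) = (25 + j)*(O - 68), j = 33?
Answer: -418804877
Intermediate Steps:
T(O, v) = -3944 + 58*O (T(O, v) = (25 + 33)*(O - 68) = 58*(-68 + O) = -3944 + 58*O)
(-30076 + 40599)*(-45193 + T(161, -8)) = (-30076 + 40599)*(-45193 + (-3944 + 58*161)) = 10523*(-45193 + (-3944 + 9338)) = 10523*(-45193 + 5394) = 10523*(-39799) = -418804877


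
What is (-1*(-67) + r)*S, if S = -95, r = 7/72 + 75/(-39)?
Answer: -5795285/936 ≈ -6191.5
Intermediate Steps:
r = -1709/936 (r = 7*(1/72) + 75*(-1/39) = 7/72 - 25/13 = -1709/936 ≈ -1.8259)
(-1*(-67) + r)*S = (-1*(-67) - 1709/936)*(-95) = (67 - 1709/936)*(-95) = (61003/936)*(-95) = -5795285/936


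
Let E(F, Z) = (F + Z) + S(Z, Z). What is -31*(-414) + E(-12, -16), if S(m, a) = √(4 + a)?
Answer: 12806 + 2*I*√3 ≈ 12806.0 + 3.4641*I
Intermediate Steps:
E(F, Z) = F + Z + √(4 + Z) (E(F, Z) = (F + Z) + √(4 + Z) = F + Z + √(4 + Z))
-31*(-414) + E(-12, -16) = -31*(-414) + (-12 - 16 + √(4 - 16)) = 12834 + (-12 - 16 + √(-12)) = 12834 + (-12 - 16 + 2*I*√3) = 12834 + (-28 + 2*I*√3) = 12806 + 2*I*√3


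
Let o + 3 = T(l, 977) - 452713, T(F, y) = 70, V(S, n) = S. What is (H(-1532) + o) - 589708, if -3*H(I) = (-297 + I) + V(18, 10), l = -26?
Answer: -3125251/3 ≈ -1.0418e+6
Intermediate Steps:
H(I) = 93 - I/3 (H(I) = -((-297 + I) + 18)/3 = -(-279 + I)/3 = 93 - I/3)
o = -452646 (o = -3 + (70 - 452713) = -3 - 452643 = -452646)
(H(-1532) + o) - 589708 = ((93 - ⅓*(-1532)) - 452646) - 589708 = ((93 + 1532/3) - 452646) - 589708 = (1811/3 - 452646) - 589708 = -1356127/3 - 589708 = -3125251/3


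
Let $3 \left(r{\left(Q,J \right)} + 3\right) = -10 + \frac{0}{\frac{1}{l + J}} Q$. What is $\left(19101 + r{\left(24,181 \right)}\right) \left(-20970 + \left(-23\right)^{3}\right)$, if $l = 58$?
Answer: $- \frac{1898219908}{3} \approx -6.3274 \cdot 10^{8}$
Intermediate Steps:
$r{\left(Q,J \right)} = - \frac{19}{3}$ ($r{\left(Q,J \right)} = -3 + \frac{-10 + \frac{0}{\frac{1}{58 + J}} Q}{3} = -3 + \frac{-10 + 0 \left(58 + J\right) Q}{3} = -3 + \frac{-10 + 0 Q}{3} = -3 + \frac{-10 + 0}{3} = -3 + \frac{1}{3} \left(-10\right) = -3 - \frac{10}{3} = - \frac{19}{3}$)
$\left(19101 + r{\left(24,181 \right)}\right) \left(-20970 + \left(-23\right)^{3}\right) = \left(19101 - \frac{19}{3}\right) \left(-20970 + \left(-23\right)^{3}\right) = \frac{57284 \left(-20970 - 12167\right)}{3} = \frac{57284}{3} \left(-33137\right) = - \frac{1898219908}{3}$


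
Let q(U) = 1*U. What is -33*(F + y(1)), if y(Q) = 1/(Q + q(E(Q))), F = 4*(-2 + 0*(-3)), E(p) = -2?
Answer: 297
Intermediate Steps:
q(U) = U
F = -8 (F = 4*(-2 + 0) = 4*(-2) = -8)
y(Q) = 1/(-2 + Q) (y(Q) = 1/(Q - 2) = 1/(-2 + Q))
-33*(F + y(1)) = -33*(-8 + 1/(-2 + 1)) = -33*(-8 + 1/(-1)) = -33*(-8 - 1) = -33*(-9) = 297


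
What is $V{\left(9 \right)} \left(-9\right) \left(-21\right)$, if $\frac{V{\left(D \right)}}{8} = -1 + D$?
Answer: $12096$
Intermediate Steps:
$V{\left(D \right)} = -8 + 8 D$ ($V{\left(D \right)} = 8 \left(-1 + D\right) = -8 + 8 D$)
$V{\left(9 \right)} \left(-9\right) \left(-21\right) = \left(-8 + 8 \cdot 9\right) \left(-9\right) \left(-21\right) = \left(-8 + 72\right) \left(-9\right) \left(-21\right) = 64 \left(-9\right) \left(-21\right) = \left(-576\right) \left(-21\right) = 12096$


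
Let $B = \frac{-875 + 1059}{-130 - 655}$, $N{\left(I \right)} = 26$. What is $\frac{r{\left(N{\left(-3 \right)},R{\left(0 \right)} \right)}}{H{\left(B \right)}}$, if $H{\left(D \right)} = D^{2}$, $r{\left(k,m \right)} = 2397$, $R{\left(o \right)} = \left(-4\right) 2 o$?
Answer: $\frac{1477091325}{33856} \approx 43629.0$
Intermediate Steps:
$R{\left(o \right)} = - 8 o$
$B = - \frac{184}{785}$ ($B = \frac{184}{-785} = 184 \left(- \frac{1}{785}\right) = - \frac{184}{785} \approx -0.23439$)
$\frac{r{\left(N{\left(-3 \right)},R{\left(0 \right)} \right)}}{H{\left(B \right)}} = \frac{2397}{\left(- \frac{184}{785}\right)^{2}} = \frac{2397}{\frac{33856}{616225}} = 2397 \cdot \frac{616225}{33856} = \frac{1477091325}{33856}$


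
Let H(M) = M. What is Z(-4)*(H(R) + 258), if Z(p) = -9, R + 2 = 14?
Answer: -2430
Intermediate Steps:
R = 12 (R = -2 + 14 = 12)
Z(-4)*(H(R) + 258) = -9*(12 + 258) = -9*270 = -2430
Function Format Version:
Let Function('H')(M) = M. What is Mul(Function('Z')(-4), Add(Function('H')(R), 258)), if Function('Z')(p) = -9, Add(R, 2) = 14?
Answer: -2430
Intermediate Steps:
R = 12 (R = Add(-2, 14) = 12)
Mul(Function('Z')(-4), Add(Function('H')(R), 258)) = Mul(-9, Add(12, 258)) = Mul(-9, 270) = -2430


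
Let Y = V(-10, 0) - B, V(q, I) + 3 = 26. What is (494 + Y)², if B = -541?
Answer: 1119364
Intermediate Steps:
V(q, I) = 23 (V(q, I) = -3 + 26 = 23)
Y = 564 (Y = 23 - 1*(-541) = 23 + 541 = 564)
(494 + Y)² = (494 + 564)² = 1058² = 1119364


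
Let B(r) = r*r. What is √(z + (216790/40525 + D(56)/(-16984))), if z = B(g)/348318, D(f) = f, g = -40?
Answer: √5339207605617891948526265/998913036495 ≈ 2.3132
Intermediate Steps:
B(r) = r²
z = 800/174159 (z = (-40)²/348318 = 1600*(1/348318) = 800/174159 ≈ 0.0045935)
√(z + (216790/40525 + D(56)/(-16984))) = √(800/174159 + (216790/40525 + 56/(-16984))) = √(800/174159 + (216790*(1/40525) + 56*(-1/16984))) = √(800/174159 + (43358/8105 - 7/2123)) = √(800/174159 + 91992299/17206915) = √(16035052333541/2996739109485) = √5339207605617891948526265/998913036495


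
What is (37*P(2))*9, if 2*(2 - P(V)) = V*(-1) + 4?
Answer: 333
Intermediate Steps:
P(V) = V/2 (P(V) = 2 - (V*(-1) + 4)/2 = 2 - (-V + 4)/2 = 2 - (4 - V)/2 = 2 + (-2 + V/2) = V/2)
(37*P(2))*9 = (37*((½)*2))*9 = (37*1)*9 = 37*9 = 333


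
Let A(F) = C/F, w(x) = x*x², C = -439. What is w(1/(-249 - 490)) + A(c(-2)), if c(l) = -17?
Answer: 177173120924/6860918123 ≈ 25.824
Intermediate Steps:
w(x) = x³
A(F) = -439/F
w(1/(-249 - 490)) + A(c(-2)) = (1/(-249 - 490))³ - 439/(-17) = (1/(-739))³ - 439*(-1/17) = (-1/739)³ + 439/17 = -1/403583419 + 439/17 = 177173120924/6860918123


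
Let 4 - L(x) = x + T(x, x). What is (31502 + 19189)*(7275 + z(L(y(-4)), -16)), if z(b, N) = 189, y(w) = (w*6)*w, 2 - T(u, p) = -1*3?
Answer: 378357624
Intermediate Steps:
T(u, p) = 5 (T(u, p) = 2 - (-1)*3 = 2 - 1*(-3) = 2 + 3 = 5)
y(w) = 6*w² (y(w) = (6*w)*w = 6*w²)
L(x) = -1 - x (L(x) = 4 - (x + 5) = 4 - (5 + x) = 4 + (-5 - x) = -1 - x)
(31502 + 19189)*(7275 + z(L(y(-4)), -16)) = (31502 + 19189)*(7275 + 189) = 50691*7464 = 378357624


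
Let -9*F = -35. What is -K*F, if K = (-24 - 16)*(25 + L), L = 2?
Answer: 4200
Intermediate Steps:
K = -1080 (K = (-24 - 16)*(25 + 2) = -40*27 = -1080)
F = 35/9 (F = -1/9*(-35) = 35/9 ≈ 3.8889)
-K*F = -(-1080)*35/9 = -1*(-4200) = 4200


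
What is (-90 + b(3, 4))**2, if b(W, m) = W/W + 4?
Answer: 7225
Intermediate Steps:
b(W, m) = 5 (b(W, m) = 1 + 4 = 5)
(-90 + b(3, 4))**2 = (-90 + 5)**2 = (-85)**2 = 7225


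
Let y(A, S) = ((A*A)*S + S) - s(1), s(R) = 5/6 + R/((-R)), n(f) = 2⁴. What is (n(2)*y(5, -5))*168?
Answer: -348992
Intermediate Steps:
n(f) = 16
s(R) = -⅙ (s(R) = 5*(⅙) + R*(-1/R) = ⅚ - 1 = -⅙)
y(A, S) = ⅙ + S + S*A² (y(A, S) = ((A*A)*S + S) - 1*(-⅙) = (A²*S + S) + ⅙ = (S*A² + S) + ⅙ = (S + S*A²) + ⅙ = ⅙ + S + S*A²)
(n(2)*y(5, -5))*168 = (16*(⅙ - 5 - 5*5²))*168 = (16*(⅙ - 5 - 5*25))*168 = (16*(⅙ - 5 - 125))*168 = (16*(-779/6))*168 = -6232/3*168 = -348992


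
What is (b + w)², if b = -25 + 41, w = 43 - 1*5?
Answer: 2916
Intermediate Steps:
w = 38 (w = 43 - 5 = 38)
b = 16
(b + w)² = (16 + 38)² = 54² = 2916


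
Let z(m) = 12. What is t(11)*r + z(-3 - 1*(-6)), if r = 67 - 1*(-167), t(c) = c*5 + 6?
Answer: 14286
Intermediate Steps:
t(c) = 6 + 5*c (t(c) = 5*c + 6 = 6 + 5*c)
r = 234 (r = 67 + 167 = 234)
t(11)*r + z(-3 - 1*(-6)) = (6 + 5*11)*234 + 12 = (6 + 55)*234 + 12 = 61*234 + 12 = 14274 + 12 = 14286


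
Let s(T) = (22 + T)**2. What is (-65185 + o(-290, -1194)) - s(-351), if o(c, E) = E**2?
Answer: 1252210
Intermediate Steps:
(-65185 + o(-290, -1194)) - s(-351) = (-65185 + (-1194)**2) - (22 - 351)**2 = (-65185 + 1425636) - 1*(-329)**2 = 1360451 - 1*108241 = 1360451 - 108241 = 1252210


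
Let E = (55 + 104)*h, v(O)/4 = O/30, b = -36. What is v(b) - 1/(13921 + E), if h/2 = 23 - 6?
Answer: -463853/96635 ≈ -4.8000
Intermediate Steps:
h = 34 (h = 2*(23 - 6) = 2*17 = 34)
v(O) = 2*O/15 (v(O) = 4*(O/30) = 2*O/15)
E = 5406 (E = (55 + 104)*34 = 159*34 = 5406)
v(b) - 1/(13921 + E) = (2/15)*(-36) - 1/(13921 + 5406) = -24/5 - 1/19327 = -463853/96635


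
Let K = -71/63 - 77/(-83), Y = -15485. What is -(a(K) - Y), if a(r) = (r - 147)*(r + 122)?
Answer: 66824336795/27342441 ≈ 2444.0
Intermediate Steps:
K = -1042/5229 (K = -71*1/63 - 77*(-1/83) = -71/63 + 77/83 = -1042/5229 ≈ -0.19927)
a(r) = (-147 + r)*(122 + r)
-(a(K) - Y) = -((-17934 + (-1042/5229)² - 25*(-1042/5229)) - 1*(-15485)) = -((-17934 + 1085764/27342441 + 26050/5229) + 15485) = -(-490222035680/27342441 + 15485) = -1*(-66824336795/27342441) = 66824336795/27342441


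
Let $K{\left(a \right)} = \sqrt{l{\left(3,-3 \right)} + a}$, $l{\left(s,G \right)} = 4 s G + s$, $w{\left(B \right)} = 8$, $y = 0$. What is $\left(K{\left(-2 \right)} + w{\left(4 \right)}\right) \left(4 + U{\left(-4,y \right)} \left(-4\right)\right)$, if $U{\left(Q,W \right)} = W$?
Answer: $32 + 4 i \sqrt{35} \approx 32.0 + 23.664 i$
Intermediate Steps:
$l{\left(s,G \right)} = s + 4 G s$ ($l{\left(s,G \right)} = 4 G s + s = s + 4 G s$)
$K{\left(a \right)} = \sqrt{-33 + a}$ ($K{\left(a \right)} = \sqrt{3 \left(1 + 4 \left(-3\right)\right) + a} = \sqrt{3 \left(1 - 12\right) + a} = \sqrt{3 \left(-11\right) + a} = \sqrt{-33 + a}$)
$\left(K{\left(-2 \right)} + w{\left(4 \right)}\right) \left(4 + U{\left(-4,y \right)} \left(-4\right)\right) = \left(\sqrt{-33 - 2} + 8\right) \left(4 + 0 \left(-4\right)\right) = \left(\sqrt{-35} + 8\right) \left(4 + 0\right) = \left(i \sqrt{35} + 8\right) 4 = \left(8 + i \sqrt{35}\right) 4 = 32 + 4 i \sqrt{35}$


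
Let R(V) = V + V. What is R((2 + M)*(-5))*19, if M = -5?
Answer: 570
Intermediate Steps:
R(V) = 2*V
R((2 + M)*(-5))*19 = (2*((2 - 5)*(-5)))*19 = (2*(-3*(-5)))*19 = (2*15)*19 = 30*19 = 570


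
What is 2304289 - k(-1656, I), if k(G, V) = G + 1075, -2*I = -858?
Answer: 2304870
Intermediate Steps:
I = 429 (I = -½*(-858) = 429)
k(G, V) = 1075 + G
2304289 - k(-1656, I) = 2304289 - (1075 - 1656) = 2304289 - 1*(-581) = 2304289 + 581 = 2304870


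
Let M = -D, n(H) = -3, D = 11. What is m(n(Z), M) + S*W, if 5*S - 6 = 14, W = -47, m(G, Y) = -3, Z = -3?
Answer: -191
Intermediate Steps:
M = -11 (M = -1*11 = -11)
S = 4 (S = 6/5 + (⅕)*14 = 6/5 + 14/5 = 4)
m(n(Z), M) + S*W = -3 + 4*(-47) = -3 - 188 = -191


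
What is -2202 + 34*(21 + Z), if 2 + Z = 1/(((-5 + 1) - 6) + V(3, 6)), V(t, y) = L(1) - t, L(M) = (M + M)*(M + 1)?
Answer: -14038/9 ≈ -1559.8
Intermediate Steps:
L(M) = 2*M*(1 + M) (L(M) = (2*M)*(1 + M) = 2*M*(1 + M))
V(t, y) = 4 - t (V(t, y) = 2*1*(1 + 1) - t = 2*1*2 - t = 4 - t)
Z = -19/9 (Z = -2 + 1/(((-5 + 1) - 6) + (4 - 1*3)) = -2 + 1/((-4 - 6) + (4 - 3)) = -2 + 1/(-10 + 1) = -2 + 1/(-9) = -2 - ⅑ = -19/9 ≈ -2.1111)
-2202 + 34*(21 + Z) = -2202 + 34*(21 - 19/9) = -2202 + 34*(170/9) = -2202 + 5780/9 = -14038/9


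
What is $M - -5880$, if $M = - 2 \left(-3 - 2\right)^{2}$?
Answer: $5830$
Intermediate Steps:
$M = -50$ ($M = - 2 \left(-5\right)^{2} = \left(-2\right) 25 = -50$)
$M - -5880 = -50 - -5880 = -50 + 5880 = 5830$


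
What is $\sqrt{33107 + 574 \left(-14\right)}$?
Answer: $\sqrt{25071} \approx 158.34$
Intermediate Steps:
$\sqrt{33107 + 574 \left(-14\right)} = \sqrt{33107 - 8036} = \sqrt{25071}$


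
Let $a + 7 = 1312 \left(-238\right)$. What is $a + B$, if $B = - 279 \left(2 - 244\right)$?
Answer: $-244745$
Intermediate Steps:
$a = -312263$ ($a = -7 + 1312 \left(-238\right) = -7 - 312256 = -312263$)
$B = 67518$ ($B = - 279 \left(2 - 244\right) = \left(-279\right) \left(-242\right) = 67518$)
$a + B = -312263 + 67518 = -244745$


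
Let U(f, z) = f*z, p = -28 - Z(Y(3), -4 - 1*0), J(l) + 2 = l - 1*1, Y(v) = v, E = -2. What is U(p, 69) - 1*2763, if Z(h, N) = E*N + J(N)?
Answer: -4764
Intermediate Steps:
J(l) = -3 + l (J(l) = -2 + (l - 1*1) = -2 + (l - 1) = -2 + (-1 + l) = -3 + l)
Z(h, N) = -3 - N (Z(h, N) = -2*N + (-3 + N) = -3 - N)
p = -29 (p = -28 - (-3 - (-4 - 1*0)) = -28 - (-3 - (-4 + 0)) = -28 - (-3 - 1*(-4)) = -28 - (-3 + 4) = -28 - 1*1 = -28 - 1 = -29)
U(p, 69) - 1*2763 = -29*69 - 1*2763 = -2001 - 2763 = -4764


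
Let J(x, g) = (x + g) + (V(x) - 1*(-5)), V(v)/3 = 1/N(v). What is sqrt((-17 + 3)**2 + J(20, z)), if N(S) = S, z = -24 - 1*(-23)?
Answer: sqrt(22015)/10 ≈ 14.837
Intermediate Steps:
z = -1 (z = -24 + 23 = -1)
V(v) = 3/v
J(x, g) = 5 + g + x + 3/x (J(x, g) = (x + g) + (3/x - 1*(-5)) = (g + x) + (3/x + 5) = (g + x) + (5 + 3/x) = 5 + g + x + 3/x)
sqrt((-17 + 3)**2 + J(20, z)) = sqrt((-17 + 3)**2 + (5 - 1 + 20 + 3/20)) = sqrt((-14)**2 + (5 - 1 + 20 + 3*(1/20))) = sqrt(196 + (5 - 1 + 20 + 3/20)) = sqrt(196 + 483/20) = sqrt(4403/20) = sqrt(22015)/10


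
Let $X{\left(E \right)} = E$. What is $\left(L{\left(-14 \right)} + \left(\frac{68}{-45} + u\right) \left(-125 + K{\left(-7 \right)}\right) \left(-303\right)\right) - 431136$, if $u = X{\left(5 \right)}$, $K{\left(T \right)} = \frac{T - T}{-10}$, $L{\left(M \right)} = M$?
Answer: $- \frac{897025}{3} \approx -2.9901 \cdot 10^{5}$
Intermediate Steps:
$K{\left(T \right)} = 0$ ($K{\left(T \right)} = 0 \left(- \frac{1}{10}\right) = 0$)
$u = 5$
$\left(L{\left(-14 \right)} + \left(\frac{68}{-45} + u\right) \left(-125 + K{\left(-7 \right)}\right) \left(-303\right)\right) - 431136 = \left(-14 + \left(\frac{68}{-45} + 5\right) \left(-125 + 0\right) \left(-303\right)\right) - 431136 = \left(-14 + \left(68 \left(- \frac{1}{45}\right) + 5\right) \left(-125\right) \left(-303\right)\right) - 431136 = \left(-14 + \left(- \frac{68}{45} + 5\right) \left(-125\right) \left(-303\right)\right) - 431136 = \left(-14 + \frac{157}{45} \left(-125\right) \left(-303\right)\right) - 431136 = \left(-14 - - \frac{396425}{3}\right) - 431136 = \left(-14 + \frac{396425}{3}\right) - 431136 = \frac{396383}{3} - 431136 = - \frac{897025}{3}$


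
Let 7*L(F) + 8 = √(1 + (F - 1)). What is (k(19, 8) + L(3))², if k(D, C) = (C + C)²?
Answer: (1784 + √3)²/49 ≈ 65078.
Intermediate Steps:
k(D, C) = 4*C² (k(D, C) = (2*C)² = 4*C²)
L(F) = -8/7 + √F/7 (L(F) = -8/7 + √(1 + (F - 1))/7 = -8/7 + √(1 + (-1 + F))/7 = -8/7 + √F/7)
(k(19, 8) + L(3))² = (4*8² + (-8/7 + √3/7))² = (4*64 + (-8/7 + √3/7))² = (256 + (-8/7 + √3/7))² = (1784/7 + √3/7)²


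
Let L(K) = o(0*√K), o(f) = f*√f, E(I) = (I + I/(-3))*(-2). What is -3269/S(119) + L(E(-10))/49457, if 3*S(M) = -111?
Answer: 3269/37 ≈ 88.351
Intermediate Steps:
E(I) = -4*I/3 (E(I) = (I + I*(-⅓))*(-2) = (I - I/3)*(-2) = (2*I/3)*(-2) = -4*I/3)
o(f) = f^(3/2)
L(K) = 0 (L(K) = (0*√K)^(3/2) = 0^(3/2) = 0)
S(M) = -37 (S(M) = (⅓)*(-111) = -37)
-3269/S(119) + L(E(-10))/49457 = -3269/(-37) + 0/49457 = -3269*(-1/37) + 0*(1/49457) = 3269/37 + 0 = 3269/37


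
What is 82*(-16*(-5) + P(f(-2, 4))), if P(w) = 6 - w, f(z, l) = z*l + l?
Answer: 7380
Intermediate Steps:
f(z, l) = l + l*z (f(z, l) = l*z + l = l + l*z)
82*(-16*(-5) + P(f(-2, 4))) = 82*(-16*(-5) + (6 - 4*(1 - 2))) = 82*(80 + (6 - 4*(-1))) = 82*(80 + (6 - 1*(-4))) = 82*(80 + (6 + 4)) = 82*(80 + 10) = 82*90 = 7380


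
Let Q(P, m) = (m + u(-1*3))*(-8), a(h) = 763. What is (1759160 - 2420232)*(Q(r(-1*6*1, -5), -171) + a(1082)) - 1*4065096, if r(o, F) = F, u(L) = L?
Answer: -1428675256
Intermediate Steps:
Q(P, m) = 24 - 8*m (Q(P, m) = (m - 1*3)*(-8) = (m - 3)*(-8) = (-3 + m)*(-8) = 24 - 8*m)
(1759160 - 2420232)*(Q(r(-1*6*1, -5), -171) + a(1082)) - 1*4065096 = (1759160 - 2420232)*((24 - 8*(-171)) + 763) - 1*4065096 = -661072*((24 + 1368) + 763) - 4065096 = -661072*(1392 + 763) - 4065096 = -661072*2155 - 4065096 = -1424610160 - 4065096 = -1428675256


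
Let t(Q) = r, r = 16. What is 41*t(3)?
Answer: 656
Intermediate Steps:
t(Q) = 16
41*t(3) = 41*16 = 656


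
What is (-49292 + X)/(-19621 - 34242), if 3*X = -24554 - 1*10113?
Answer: 182543/161589 ≈ 1.1297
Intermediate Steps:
X = -34667/3 (X = (-24554 - 1*10113)/3 = (-24554 - 10113)/3 = (1/3)*(-34667) = -34667/3 ≈ -11556.)
(-49292 + X)/(-19621 - 34242) = (-49292 - 34667/3)/(-19621 - 34242) = -182543/3/(-53863) = -182543/3*(-1/53863) = 182543/161589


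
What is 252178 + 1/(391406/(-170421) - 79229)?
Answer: 3405078033682649/13502676815 ≈ 2.5218e+5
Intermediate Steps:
252178 + 1/(391406/(-170421) - 79229) = 252178 + 1/(391406*(-1/170421) - 79229) = 252178 + 1/(-391406/170421 - 79229) = 252178 + 1/(-13502676815/170421) = 252178 - 170421/13502676815 = 3405078033682649/13502676815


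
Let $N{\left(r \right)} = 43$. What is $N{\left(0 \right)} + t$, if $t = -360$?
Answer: $-317$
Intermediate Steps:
$N{\left(0 \right)} + t = 43 - 360 = -317$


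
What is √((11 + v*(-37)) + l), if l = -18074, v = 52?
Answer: I*√19987 ≈ 141.38*I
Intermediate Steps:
√((11 + v*(-37)) + l) = √((11 + 52*(-37)) - 18074) = √((11 - 1924) - 18074) = √(-1913 - 18074) = √(-19987) = I*√19987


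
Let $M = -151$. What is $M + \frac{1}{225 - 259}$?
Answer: $- \frac{5135}{34} \approx -151.03$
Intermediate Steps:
$M + \frac{1}{225 - 259} = -151 + \frac{1}{225 - 259} = -151 + \frac{1}{-34} = -151 - \frac{1}{34} = - \frac{5135}{34}$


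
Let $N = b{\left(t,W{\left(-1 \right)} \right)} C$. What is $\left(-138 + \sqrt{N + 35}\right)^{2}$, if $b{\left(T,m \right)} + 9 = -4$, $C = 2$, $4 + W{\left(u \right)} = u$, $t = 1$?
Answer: $18225$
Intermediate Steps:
$W{\left(u \right)} = -4 + u$
$b{\left(T,m \right)} = -13$ ($b{\left(T,m \right)} = -9 - 4 = -13$)
$N = -26$ ($N = \left(-13\right) 2 = -26$)
$\left(-138 + \sqrt{N + 35}\right)^{2} = \left(-138 + \sqrt{-26 + 35}\right)^{2} = \left(-138 + \sqrt{9}\right)^{2} = \left(-138 + 3\right)^{2} = \left(-135\right)^{2} = 18225$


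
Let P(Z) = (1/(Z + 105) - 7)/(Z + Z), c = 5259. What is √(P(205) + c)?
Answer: √849557665101/12710 ≈ 72.519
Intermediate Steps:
P(Z) = (-7 + 1/(105 + Z))/(2*Z) (P(Z) = (1/(105 + Z) - 7)/((2*Z)) = (-7 + 1/(105 + Z))*(1/(2*Z)) = (-7 + 1/(105 + Z))/(2*Z))
√(P(205) + c) = √((½)*(-734 - 7*205)/(205*(105 + 205)) + 5259) = √((½)*(1/205)*(-734 - 1435)/310 + 5259) = √((½)*(1/205)*(1/310)*(-2169) + 5259) = √(-2169/127100 + 5259) = √(668416731/127100) = √849557665101/12710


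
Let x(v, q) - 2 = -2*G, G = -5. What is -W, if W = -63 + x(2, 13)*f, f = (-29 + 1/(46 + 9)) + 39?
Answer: -3147/55 ≈ -57.218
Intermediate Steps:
x(v, q) = 12 (x(v, q) = 2 - 2*(-5) = 2 + 10 = 12)
f = 551/55 (f = (-29 + 1/55) + 39 = -1594/55 + 39 = 551/55 ≈ 10.018)
W = 3147/55 (W = -63 + 12*(551/55) = -63 + 6612/55 = 3147/55 ≈ 57.218)
-W = -1*3147/55 = -3147/55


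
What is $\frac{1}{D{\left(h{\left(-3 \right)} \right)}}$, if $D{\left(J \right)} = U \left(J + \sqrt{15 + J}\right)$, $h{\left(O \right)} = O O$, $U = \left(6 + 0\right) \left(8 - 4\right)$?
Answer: $\frac{1}{152} - \frac{\sqrt{6}}{684} \approx 0.0029978$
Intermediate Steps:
$U = 24$ ($U = 6 \cdot 4 = 24$)
$h{\left(O \right)} = O^{2}$
$D{\left(J \right)} = 24 J + 24 \sqrt{15 + J}$ ($D{\left(J \right)} = 24 \left(J + \sqrt{15 + J}\right) = 24 J + 24 \sqrt{15 + J}$)
$\frac{1}{D{\left(h{\left(-3 \right)} \right)}} = \frac{1}{24 \left(-3\right)^{2} + 24 \sqrt{15 + \left(-3\right)^{2}}} = \frac{1}{24 \cdot 9 + 24 \sqrt{15 + 9}} = \frac{1}{216 + 24 \sqrt{24}} = \frac{1}{216 + 24 \cdot 2 \sqrt{6}} = \frac{1}{216 + 48 \sqrt{6}}$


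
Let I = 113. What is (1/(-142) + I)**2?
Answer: 257442025/20164 ≈ 12767.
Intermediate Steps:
(1/(-142) + I)**2 = (1/(-142) + 113)**2 = (-1/142 + 113)**2 = (16045/142)**2 = 257442025/20164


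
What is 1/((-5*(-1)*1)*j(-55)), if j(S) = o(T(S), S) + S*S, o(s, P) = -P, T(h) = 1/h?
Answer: 1/15400 ≈ 6.4935e-5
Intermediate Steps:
j(S) = S**2 - S (j(S) = -S + S*S = -S + S**2 = S**2 - S)
1/((-5*(-1)*1)*j(-55)) = 1/((-5*(-1)*1)*(-55*(-1 - 55))) = 1/((5*1)*(-55*(-56))) = 1/(5*3080) = 1/15400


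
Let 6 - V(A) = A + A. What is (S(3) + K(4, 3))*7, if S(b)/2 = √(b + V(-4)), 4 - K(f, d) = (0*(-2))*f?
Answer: 28 + 14*√17 ≈ 85.724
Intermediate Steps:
V(A) = 6 - 2*A (V(A) = 6 - (A + A) = 6 - 2*A)
K(f, d) = 4 (K(f, d) = 4 - 0*(-2)*f = 4 - 0*f = 4 - 1*0 = 4 + 0 = 4)
S(b) = 2*√(14 + b) (S(b) = 2*√(b + (6 - 2*(-4))) = 2*√(b + (6 + 8)) = 2*√(b + 14) = 2*√(14 + b))
(S(3) + K(4, 3))*7 = (2*√(14 + 3) + 4)*7 = (2*√17 + 4)*7 = (4 + 2*√17)*7 = 28 + 14*√17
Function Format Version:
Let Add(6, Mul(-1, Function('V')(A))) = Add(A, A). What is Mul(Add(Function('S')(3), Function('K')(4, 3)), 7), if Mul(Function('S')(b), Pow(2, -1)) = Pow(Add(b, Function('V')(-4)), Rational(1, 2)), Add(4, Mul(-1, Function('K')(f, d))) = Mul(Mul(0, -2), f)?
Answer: Add(28, Mul(14, Pow(17, Rational(1, 2)))) ≈ 85.724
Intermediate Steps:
Function('V')(A) = Add(6, Mul(-2, A)) (Function('V')(A) = Add(6, Mul(-1, Add(A, A))) = Add(6, Mul(-1, Mul(2, A))) = Add(6, Mul(-2, A)))
Function('K')(f, d) = 4 (Function('K')(f, d) = Add(4, Mul(-1, Mul(Mul(0, -2), f))) = Add(4, Mul(-1, Mul(0, f))) = Add(4, Mul(-1, 0)) = Add(4, 0) = 4)
Function('S')(b) = Mul(2, Pow(Add(14, b), Rational(1, 2))) (Function('S')(b) = Mul(2, Pow(Add(b, Add(6, Mul(-2, -4))), Rational(1, 2))) = Mul(2, Pow(Add(b, Add(6, 8)), Rational(1, 2))) = Mul(2, Pow(Add(b, 14), Rational(1, 2))) = Mul(2, Pow(Add(14, b), Rational(1, 2))))
Mul(Add(Function('S')(3), Function('K')(4, 3)), 7) = Mul(Add(Mul(2, Pow(Add(14, 3), Rational(1, 2))), 4), 7) = Mul(Add(Mul(2, Pow(17, Rational(1, 2))), 4), 7) = Mul(Add(4, Mul(2, Pow(17, Rational(1, 2)))), 7) = Add(28, Mul(14, Pow(17, Rational(1, 2))))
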